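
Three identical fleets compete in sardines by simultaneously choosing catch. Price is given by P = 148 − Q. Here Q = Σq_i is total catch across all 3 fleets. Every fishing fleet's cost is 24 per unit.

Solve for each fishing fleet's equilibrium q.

A representative fishing fleet's profit is π_i = q_i(148 − Q) − 24q_i, with Q = q_i + Σ_{j≠i} q_j.
First-order condition: 124 − 2q_i − Σ_{j≠i} q_j = 0.
In a symmetric equilibrium every fishing fleet chooses the same q, so Σ_{j≠i} q_j = 2q. The condition becomes 124 − 4q = 0, giving q = 124/4 = 31.

31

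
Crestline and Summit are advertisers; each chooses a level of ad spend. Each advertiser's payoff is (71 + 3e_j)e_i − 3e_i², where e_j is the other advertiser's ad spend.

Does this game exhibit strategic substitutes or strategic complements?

strategic complements

Crestline's payoff is (71 + 3e_S)e_C − 3e_C².
∂π/∂e_C = 71 + 3e_S − 6e_C = 0, so e_C = 71/6 + 0.5e_S.
The best-response slope de_C/de_S = 0.5 > 0: the reaction function is upward-sloping, so the choices are strategic complements.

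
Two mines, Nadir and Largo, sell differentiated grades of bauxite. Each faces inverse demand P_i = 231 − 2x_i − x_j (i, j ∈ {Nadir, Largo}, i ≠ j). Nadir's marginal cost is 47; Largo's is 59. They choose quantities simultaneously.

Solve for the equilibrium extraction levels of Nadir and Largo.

Mine Nadir's profit: π = x_{Nadir}(231 − 2x_{Nadir} − x_{Largo}) − 47x_{Nadir}.
∂π/∂x_{Nadir} = 184 − 4x_{Nadir} − x_{Largo} = 0 ⇒ x_{Nadir} = 46 − 0.25x_{Largo}.
Similarly x_{Largo} = 43 − 0.25x_{Nadir}.
Substituting the second reaction function into the first: x_{Nadir} = 46 − 0.25(43 − 0.25x_{Nadir}), which gives 0.9375x_{Nadir} = 35.25 ⇒ x_{Nadir} = 37.6.
Then x_{Largo} = 43 − 0.25·37.6 = 33.6.

37.6, 33.6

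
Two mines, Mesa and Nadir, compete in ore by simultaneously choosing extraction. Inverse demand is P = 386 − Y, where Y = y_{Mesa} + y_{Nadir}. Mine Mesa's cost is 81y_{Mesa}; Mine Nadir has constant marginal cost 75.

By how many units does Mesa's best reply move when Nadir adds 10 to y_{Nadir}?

-5

Mine Mesa's profit: π = y_{Mesa}(386 − (y_{Mesa} + y_{Nadir})) − 81y_{Mesa}.
∂π/∂y_{Mesa} = 305 − 2y_{Mesa} − y_{Nadir} = 0, so y_{Mesa} = 152.5 − 0.5y_{Nadir}.
The reaction-function slope is −0.5, so a 10-unit rise in y_{Nadir} moves y_{Mesa} by −0.5 × 10 = −5. Mesa's best response falls — the actions are strategic substitutes.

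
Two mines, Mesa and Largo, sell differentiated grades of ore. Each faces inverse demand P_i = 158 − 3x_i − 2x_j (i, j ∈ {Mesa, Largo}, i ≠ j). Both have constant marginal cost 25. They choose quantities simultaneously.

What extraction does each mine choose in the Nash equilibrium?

Mine Mesa's profit: π = x_{Mesa}(158 − 3x_{Mesa} − 2x_{Largo}) − 25x_{Mesa}.
∂π/∂x_{Mesa} = 133 − 6x_{Mesa} − 2x_{Largo} = 0 ⇒ x_{Mesa} = 133/6 − (1/3)x_{Largo}.
By symmetry x_{Largo} = x_{Mesa}; substituting into the reaction function, (4/3)x_{Mesa} = 133/6 and x_{Mesa} = 16.625.

16.625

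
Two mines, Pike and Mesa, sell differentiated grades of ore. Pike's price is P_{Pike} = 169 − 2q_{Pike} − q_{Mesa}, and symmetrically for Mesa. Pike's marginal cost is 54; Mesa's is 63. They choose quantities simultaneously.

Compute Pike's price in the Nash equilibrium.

101.2

Mine Pike's profit: π = q_{Pike}(169 − 2q_{Pike} − q_{Mesa}) − 54q_{Pike}.
∂π/∂q_{Pike} = 115 − 4q_{Pike} − q_{Mesa} = 0 ⇒ q_{Pike} = 28.75 − 0.25q_{Mesa}.
Similarly q_{Mesa} = 26.5 − 0.25q_{Pike}.
Solving the two reaction functions simultaneously: (1 − (−0.25)(−0.25))q_{Pike} = 28.75 − 0.25·26.5, so 0.9375q_{Pike} = 22.125 and q_{Pike} = 23.6.
Then q_{Mesa} = 26.5 − 0.25·23.6 = 20.6.
P_{Pike} = 169 − 2·23.6 − 20.6 = 101.2.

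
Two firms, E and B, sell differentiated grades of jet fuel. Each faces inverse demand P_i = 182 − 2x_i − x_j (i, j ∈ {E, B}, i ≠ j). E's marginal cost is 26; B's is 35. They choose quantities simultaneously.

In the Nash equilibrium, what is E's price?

Firm E's profit: π = x_E(182 − 2x_E − x_B) − 26x_E.
∂π/∂x_E = 156 − 4x_E − x_B = 0 ⇒ x_E = 39 − 0.25x_B.
Similarly x_B = 36.75 − 0.25x_E.
Substituting the second reaction function into the first: x_E = 39 − 0.25(36.75 − 0.25x_E), which gives 0.9375x_E = 29.8125 ⇒ x_E = 31.8.
Then x_B = 36.75 − 0.25·31.8 = 28.8.
P_E = 182 − 2·31.8 − 28.8 = 89.6.

89.6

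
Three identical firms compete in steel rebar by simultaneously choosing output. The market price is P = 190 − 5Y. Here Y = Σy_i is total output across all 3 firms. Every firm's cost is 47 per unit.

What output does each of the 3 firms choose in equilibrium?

A representative firm's profit is π_i = y_i(190 − 5Y) − 47y_i, with Y = y_i + Σ_{j≠i} y_j.
First-order condition: 143 − 10y_i − 5Σ_{j≠i} y_j = 0.
Imposing symmetry (y_j = y for all j) turns Σ_{j≠i} y_j into 2y, so 143 = 20y and y = 7.15.

7.15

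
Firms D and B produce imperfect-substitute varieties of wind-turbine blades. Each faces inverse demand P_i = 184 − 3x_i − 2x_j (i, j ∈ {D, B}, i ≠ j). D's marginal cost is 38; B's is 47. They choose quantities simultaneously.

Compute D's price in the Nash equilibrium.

Firm D's profit: π = x_D(184 − 3x_D − 2x_B) − 38x_D.
∂π/∂x_D = 146 − 6x_D − 2x_B = 0 ⇒ x_D = 73/3 − (1/3)x_B.
Similarly x_B = 137/6 − (1/3)x_D.
Plugging x_B into D's best response: x_D = 73/3 − (1/3)(137/6 − (1/3)x_D) ⇒ (8/9)x_D = 301/18, so x_D = 18.8125.
Then x_B = 137/6 − (1/3)·18.8125 = 16.5625.
P_D = 184 − 3·18.8125 − 2·16.5625 = 94.4375.

94.4375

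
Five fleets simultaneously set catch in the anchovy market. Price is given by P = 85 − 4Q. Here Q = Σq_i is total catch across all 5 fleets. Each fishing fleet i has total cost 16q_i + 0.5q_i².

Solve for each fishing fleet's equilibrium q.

2.76

A representative fishing fleet's profit is π_i = q_i(85 − 4Q) − 16q_i − 0.5q_i², with Q = q_i + Σ_{j≠i} q_j.
First-order condition: 69 − 9q_i − 4Σ_{j≠i} q_j = 0.
In a symmetric equilibrium every fishing fleet chooses the same q, so Σ_{j≠i} q_j = 4q. The condition becomes 69 − 25q = 0, giving q = 69/25 = 2.76.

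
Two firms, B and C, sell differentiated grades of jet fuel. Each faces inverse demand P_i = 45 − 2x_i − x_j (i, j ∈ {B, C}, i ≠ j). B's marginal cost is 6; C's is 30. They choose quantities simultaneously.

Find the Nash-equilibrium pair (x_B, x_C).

9.4, 1.4

Firm B's profit: π = x_B(45 − 2x_B − x_C) − 6x_B.
∂π/∂x_B = 39 − 4x_B − x_C = 0 ⇒ x_B = 9.75 − 0.25x_C.
Similarly x_C = 3.75 − 0.25x_B.
Substituting the second reaction function into the first: x_B = 9.75 − 0.25(3.75 − 0.25x_B), which gives 0.9375x_B = 8.8125 ⇒ x_B = 9.4.
Then x_C = 3.75 − 0.25·9.4 = 1.4.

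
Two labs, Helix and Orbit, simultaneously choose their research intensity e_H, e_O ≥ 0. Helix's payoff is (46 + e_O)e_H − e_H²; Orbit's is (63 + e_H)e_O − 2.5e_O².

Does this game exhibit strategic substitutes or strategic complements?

Expanding Helix's payoff: 46e_H + e_Oe_H − e_H².
∂π/∂e_H = 46 + e_O − 2e_H = 0, so e_H = 23 + 0.5e_O.
The best-response slope de_H/de_O = 0.5 > 0: the reaction function is upward-sloping, so the choices are strategic complements.

strategic complements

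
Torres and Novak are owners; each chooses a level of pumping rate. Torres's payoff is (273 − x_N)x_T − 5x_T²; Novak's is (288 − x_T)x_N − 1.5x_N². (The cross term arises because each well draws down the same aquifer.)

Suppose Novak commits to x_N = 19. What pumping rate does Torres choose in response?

25.4

Expanding Torres's payoff: 273x_T − x_Nx_T − 5x_T².
∂π/∂x_T = 273 − x_N − 10x_T = 0, so x_T = 27.3 − 0.1x_N.
At x_N = 19: x_T = 27.3 − 0.1·19 = 25.4.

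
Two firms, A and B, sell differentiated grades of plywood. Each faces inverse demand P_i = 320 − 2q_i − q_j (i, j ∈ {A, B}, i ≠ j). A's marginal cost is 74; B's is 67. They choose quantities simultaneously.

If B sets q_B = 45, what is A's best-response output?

Firm A's profit: π = q_A(320 − 2q_A − q_B) − 74q_A.
∂π/∂q_A = 246 − 4q_A − q_B = 0 ⇒ q_A = 61.5 − 0.25q_B.
At q_B = 45: q_A = 61.5 − 0.25·45 = 50.25.

50.25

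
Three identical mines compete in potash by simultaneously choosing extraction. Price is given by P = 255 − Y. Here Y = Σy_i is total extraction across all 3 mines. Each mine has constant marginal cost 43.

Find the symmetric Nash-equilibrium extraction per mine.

53

A representative mine's profit is π_i = y_i(255 − Y) − 43y_i, with Y = y_i + Σ_{j≠i} y_j.
First-order condition: 212 − 2y_i − Σ_{j≠i} y_j = 0.
Imposing symmetry (y_j = y for all j) turns Σ_{j≠i} y_j into 2y, so 212 = 4y and y = 53.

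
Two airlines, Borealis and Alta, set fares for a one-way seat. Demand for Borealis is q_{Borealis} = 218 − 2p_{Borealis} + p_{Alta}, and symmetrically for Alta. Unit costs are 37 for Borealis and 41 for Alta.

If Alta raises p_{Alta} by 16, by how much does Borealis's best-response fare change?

4

Borealis's profit: π = (p_{Borealis} − 37)(218 − 2p_{Borealis} + p_{Alta}).
∂π/∂p_{Borealis} = 292 − 4p_{Borealis} + p_{Alta} = 0 ⇒ p_{Borealis} = 73 + 0.25p_{Alta}.
The reaction-function slope is 0.25, so a 16-unit rise in p_{Alta} moves p_{Borealis} by 0.25 × 16 = 4. Borealis's best response rises — the actions are strategic complements.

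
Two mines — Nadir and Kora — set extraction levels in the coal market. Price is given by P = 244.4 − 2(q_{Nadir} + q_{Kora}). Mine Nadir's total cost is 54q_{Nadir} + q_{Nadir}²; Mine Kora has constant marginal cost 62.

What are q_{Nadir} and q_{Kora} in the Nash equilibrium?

19.84, 35.68

Mine Nadir's profit: π = q_{Nadir}(244.4 − 2(q_{Nadir} + q_{Kora})) − 54q_{Nadir} − q_{Nadir}².
∂π/∂q_{Nadir} = 190.4 − 6q_{Nadir} − 2q_{Kora} = 0, so q_{Nadir} = 476/15 − (1/3)q_{Kora}.
For Kora: ∂π/∂q_{Kora} = 182.4 − 4q_{Kora} − 2q_{Nadir} = 0 ⇒ q_{Kora} = 45.6 − 0.5q_{Nadir}.
Solving the two reaction functions simultaneously: (1 − (−1/3)(−0.5))q_{Nadir} = 476/15 − (1/3)·45.6, so (5/6)q_{Nadir} = 248/15 and q_{Nadir} = 19.84.
Then q_{Kora} = 45.6 − 0.5·19.84 = 35.68.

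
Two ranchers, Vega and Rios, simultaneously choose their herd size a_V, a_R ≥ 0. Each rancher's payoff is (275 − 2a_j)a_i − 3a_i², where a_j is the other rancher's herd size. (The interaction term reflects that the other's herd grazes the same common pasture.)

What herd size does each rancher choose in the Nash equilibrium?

Vega's payoff is (275 − 2a_R)a_V − 3a_V².
∂π/∂a_V = 275 − 2a_R − 6a_V = 0, so a_V = 275/6 − (1/3)a_R.
The game is symmetric, so in equilibrium a_R = a_V: the reaction function gives (4/3)a_V = 275/6, hence a_V = 34.375.

34.375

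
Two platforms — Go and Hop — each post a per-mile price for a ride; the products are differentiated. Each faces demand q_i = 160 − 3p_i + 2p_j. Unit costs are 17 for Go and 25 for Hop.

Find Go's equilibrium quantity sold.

111.75

Go's profit: π = (p_{Go} − 17)(160 − 3p_{Go} + 2p_{Hop}).
∂π/∂p_{Go} = 211 − 6p_{Go} + 2p_{Hop} = 0 ⇒ p_{Go} = 211/6 + (1/3)p_{Hop}.
Similarly p_{Hop} = 235/6 + (1/3)p_{Go}.
Substituting the second reaction function into the first: p_{Go} = 211/6 + (1/3)(235/6 + (1/3)p_{Go}), which gives (8/9)p_{Go} = 434/9 ⇒ p_{Go} = 54.25.
Then p_{Hop} = 235/6 + (1/3)·54.25 = 57.25.
q_{Go} = 160 − 3·54.25 + 2·57.25 = 111.75.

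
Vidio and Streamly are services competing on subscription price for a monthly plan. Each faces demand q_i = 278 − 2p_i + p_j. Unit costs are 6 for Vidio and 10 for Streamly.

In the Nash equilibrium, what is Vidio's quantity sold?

182.4

Vidio's profit: π = (p_{Vidio} − 6)(278 − 2p_{Vidio} + p_{Streamly}).
∂π/∂p_{Vidio} = 290 − 4p_{Vidio} + p_{Streamly} = 0 ⇒ p_{Vidio} = 72.5 + 0.25p_{Streamly}.
Similarly p_{Streamly} = 74.5 + 0.25p_{Vidio}.
Solving the two reaction functions simultaneously: (1 − (0.25)(0.25))p_{Vidio} = 72.5 + 0.25·74.5, so 0.9375p_{Vidio} = 91.125 and p_{Vidio} = 97.2.
Then p_{Streamly} = 74.5 + 0.25·97.2 = 98.8.
q_{Vidio} = 278 − 2·97.2 + 98.8 = 182.4.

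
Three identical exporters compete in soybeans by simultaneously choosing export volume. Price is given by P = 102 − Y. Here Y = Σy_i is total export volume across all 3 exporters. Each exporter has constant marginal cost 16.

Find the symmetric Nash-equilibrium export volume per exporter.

21.5

A representative exporter's profit is π_i = y_i(102 − Y) − 16y_i, with Y = y_i + Σ_{j≠i} y_j.
First-order condition: 86 − 2y_i − Σ_{j≠i} y_j = 0.
With identical exporters, set every y_j = y: then 86 − 2y − 2y = 0, i.e. y = 86/4 = 21.5.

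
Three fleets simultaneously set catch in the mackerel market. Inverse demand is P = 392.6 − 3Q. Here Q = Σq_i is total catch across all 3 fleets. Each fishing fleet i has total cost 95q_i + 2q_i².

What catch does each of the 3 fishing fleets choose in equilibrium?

18.6

A representative fishing fleet's profit is π_i = q_i(392.6 − 3Q) − 95q_i − 2q_i², with Q = q_i + Σ_{j≠i} q_j.
First-order condition: 297.6 − 10q_i − 3Σ_{j≠i} q_j = 0.
With identical fishing fleets, set every q_j = q: then 297.6 − 10q − 6q = 0, i.e. q = 297.6/16 = 18.6.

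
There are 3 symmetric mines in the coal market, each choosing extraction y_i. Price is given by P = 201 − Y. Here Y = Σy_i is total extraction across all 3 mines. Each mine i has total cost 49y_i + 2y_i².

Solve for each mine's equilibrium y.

19

A representative mine's profit is π_i = y_i(201 − Y) − 49y_i − 2y_i², with Y = y_i + Σ_{j≠i} y_j.
First-order condition: 152 − 6y_i − Σ_{j≠i} y_j = 0.
With identical mines, set every y_j = y: then 152 − 6y − 2y = 0, i.e. y = 152/8 = 19.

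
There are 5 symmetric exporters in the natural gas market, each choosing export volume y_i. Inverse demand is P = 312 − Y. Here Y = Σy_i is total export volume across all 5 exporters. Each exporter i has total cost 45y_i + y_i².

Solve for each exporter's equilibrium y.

A representative exporter's profit is π_i = y_i(312 − Y) − 45y_i − y_i², with Y = y_i + Σ_{j≠i} y_j.
First-order condition: 267 − 4y_i − Σ_{j≠i} y_j = 0.
In a symmetric equilibrium every exporter chooses the same y, so Σ_{j≠i} y_j = 4y. The condition becomes 267 − 8y = 0, giving y = 267/8 = 33.375.

33.375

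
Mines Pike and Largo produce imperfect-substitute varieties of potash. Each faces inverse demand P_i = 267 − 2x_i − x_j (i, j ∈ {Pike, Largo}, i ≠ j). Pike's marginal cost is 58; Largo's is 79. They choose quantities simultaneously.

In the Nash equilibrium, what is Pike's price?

Mine Pike's profit: π = x_{Pike}(267 − 2x_{Pike} − x_{Largo}) − 58x_{Pike}.
∂π/∂x_{Pike} = 209 − 4x_{Pike} − x_{Largo} = 0 ⇒ x_{Pike} = 52.25 − 0.25x_{Largo}.
Similarly x_{Largo} = 47 − 0.25x_{Pike}.
Solving the two reaction functions simultaneously: (1 − (−0.25)(−0.25))x_{Pike} = 52.25 − 0.25·47, so 0.9375x_{Pike} = 40.5 and x_{Pike} = 43.2.
Then x_{Largo} = 47 − 0.25·43.2 = 36.2.
P_{Pike} = 267 − 2·43.2 − 36.2 = 144.4.

144.4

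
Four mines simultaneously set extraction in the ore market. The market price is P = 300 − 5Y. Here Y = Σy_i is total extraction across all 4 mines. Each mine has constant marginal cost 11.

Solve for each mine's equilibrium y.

11.56

A representative mine's profit is π_i = y_i(300 − 5Y) − 11y_i, with Y = y_i + Σ_{j≠i} y_j.
First-order condition: 289 − 10y_i − 5Σ_{j≠i} y_j = 0.
In a symmetric equilibrium every mine chooses the same y, so Σ_{j≠i} y_j = 3y. The condition becomes 289 − 25y = 0, giving y = 289/25 = 11.56.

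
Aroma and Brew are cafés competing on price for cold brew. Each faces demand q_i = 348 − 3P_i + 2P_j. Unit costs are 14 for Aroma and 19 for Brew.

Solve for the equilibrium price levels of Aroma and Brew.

Aroma's profit: π = (P_{Aroma} − 14)(348 − 3P_{Aroma} + 2P_{Brew}).
∂π/∂P_{Aroma} = 390 − 6P_{Aroma} + 2P_{Brew} = 0 ⇒ P_{Aroma} = 65 + (1/3)P_{Brew}.
Similarly P_{Brew} = 67.5 + (1/3)P_{Aroma}.
Plugging P_{Brew} into Aroma's best response: P_{Aroma} = 65 + (1/3)(67.5 + (1/3)P_{Aroma}) ⇒ (8/9)P_{Aroma} = 87.5, so P_{Aroma} = 98.4375.
Then P_{Brew} = 67.5 + (1/3)·98.4375 = 100.3125.

98.4375, 100.3125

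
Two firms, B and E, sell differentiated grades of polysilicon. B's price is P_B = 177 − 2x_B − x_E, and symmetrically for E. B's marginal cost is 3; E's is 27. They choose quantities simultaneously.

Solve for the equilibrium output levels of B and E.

Firm B's profit: π = x_B(177 − 2x_B − x_E) − 3x_B.
∂π/∂x_B = 174 − 4x_B − x_E = 0 ⇒ x_B = 43.5 − 0.25x_E.
Similarly x_E = 37.5 − 0.25x_B.
Substituting the second reaction function into the first: x_B = 43.5 − 0.25(37.5 − 0.25x_B), which gives 0.9375x_B = 34.125 ⇒ x_B = 36.4.
Then x_E = 37.5 − 0.25·36.4 = 28.4.

36.4, 28.4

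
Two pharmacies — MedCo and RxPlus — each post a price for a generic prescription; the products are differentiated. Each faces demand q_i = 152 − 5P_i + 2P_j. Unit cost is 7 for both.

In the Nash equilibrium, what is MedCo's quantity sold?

MedCo's profit: π = (P_{MedCo} − 7)(152 − 5P_{MedCo} + 2P_{RxPlus}).
∂π/∂P_{MedCo} = 187 − 10P_{MedCo} + 2P_{RxPlus} = 0 ⇒ P_{MedCo} = 18.7 + 0.2P_{RxPlus}.
The game is symmetric, so in equilibrium P_{RxPlus} = P_{MedCo}: the reaction function gives 0.8P_{MedCo} = 18.7, hence P_{MedCo} = 23.375.
q_{MedCo} = 152 − 5·23.375 + 2·23.375 = 81.875.

81.875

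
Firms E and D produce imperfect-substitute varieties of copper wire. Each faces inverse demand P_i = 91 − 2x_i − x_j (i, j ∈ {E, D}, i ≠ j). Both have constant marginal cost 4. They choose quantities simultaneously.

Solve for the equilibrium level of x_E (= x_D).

Firm E's profit: π = x_E(91 − 2x_E − x_D) − 4x_E.
∂π/∂x_E = 87 − 4x_E − x_D = 0 ⇒ x_E = 21.75 − 0.25x_D.
The game is symmetric, so in equilibrium x_D = x_E: the reaction function gives 1.25x_E = 21.75, hence x_E = 17.4.

17.4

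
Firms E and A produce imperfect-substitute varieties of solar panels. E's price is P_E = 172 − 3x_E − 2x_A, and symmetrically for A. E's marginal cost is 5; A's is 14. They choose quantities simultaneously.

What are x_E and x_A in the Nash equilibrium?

21.4375, 19.1875

Firm E's profit: π = x_E(172 − 3x_E − 2x_A) − 5x_E.
∂π/∂x_E = 167 − 6x_E − 2x_A = 0 ⇒ x_E = 167/6 − (1/3)x_A.
Similarly x_A = 79/3 − (1/3)x_E.
Solving the two reaction functions simultaneously: (1 − (−1/3)(−1/3))x_E = 167/6 − (1/3)·(79/3), so (8/9)x_E = 343/18 and x_E = 21.4375.
Then x_A = 79/3 − (1/3)·21.4375 = 19.1875.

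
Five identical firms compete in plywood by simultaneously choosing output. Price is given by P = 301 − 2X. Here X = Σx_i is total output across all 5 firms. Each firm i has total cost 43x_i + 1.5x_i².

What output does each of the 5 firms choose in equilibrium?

A representative firm's profit is π_i = x_i(301 − 2X) − 43x_i − 1.5x_i², with X = x_i + Σ_{j≠i} x_j.
First-order condition: 258 − 7x_i − 2Σ_{j≠i} x_j = 0.
In a symmetric equilibrium every firm chooses the same x, so Σ_{j≠i} x_j = 4x. The condition becomes 258 − 15x = 0, giving x = 258/15 = 17.2.

17.2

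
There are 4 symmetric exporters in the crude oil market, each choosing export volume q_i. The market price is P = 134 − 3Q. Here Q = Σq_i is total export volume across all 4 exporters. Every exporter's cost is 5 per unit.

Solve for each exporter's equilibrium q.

8.6

A representative exporter's profit is π_i = q_i(134 − 3Q) − 5q_i, with Q = q_i + Σ_{j≠i} q_j.
First-order condition: 129 − 6q_i − 3Σ_{j≠i} q_j = 0.
With identical exporters, set every q_j = q: then 129 − 6q − 9q = 0, i.e. q = 129/15 = 8.6.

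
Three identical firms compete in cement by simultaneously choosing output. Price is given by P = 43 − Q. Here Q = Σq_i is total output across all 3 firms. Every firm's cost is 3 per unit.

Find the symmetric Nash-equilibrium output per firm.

A representative firm's profit is π_i = q_i(43 − Q) − 3q_i, with Q = q_i + Σ_{j≠i} q_j.
First-order condition: 40 − 2q_i − Σ_{j≠i} q_j = 0.
In a symmetric equilibrium every firm chooses the same q, so Σ_{j≠i} q_j = 2q. The condition becomes 40 − 4q = 0, giving q = 40/4 = 10.

10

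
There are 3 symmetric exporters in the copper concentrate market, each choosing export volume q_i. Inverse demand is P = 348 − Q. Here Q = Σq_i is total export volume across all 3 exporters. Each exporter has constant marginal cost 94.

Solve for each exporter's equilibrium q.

A representative exporter's profit is π_i = q_i(348 − Q) − 94q_i, with Q = q_i + Σ_{j≠i} q_j.
First-order condition: 254 − 2q_i − Σ_{j≠i} q_j = 0.
In a symmetric equilibrium every exporter chooses the same q, so Σ_{j≠i} q_j = 2q. The condition becomes 254 − 4q = 0, giving q = 254/4 = 63.5.

63.5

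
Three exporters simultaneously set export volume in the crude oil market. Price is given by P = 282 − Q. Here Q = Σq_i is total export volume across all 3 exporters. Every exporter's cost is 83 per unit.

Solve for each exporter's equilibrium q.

49.75

A representative exporter's profit is π_i = q_i(282 − Q) − 83q_i, with Q = q_i + Σ_{j≠i} q_j.
First-order condition: 199 − 2q_i − Σ_{j≠i} q_j = 0.
Imposing symmetry (q_j = q for all j) turns Σ_{j≠i} q_j into 2q, so 199 = 4q and q = 49.75.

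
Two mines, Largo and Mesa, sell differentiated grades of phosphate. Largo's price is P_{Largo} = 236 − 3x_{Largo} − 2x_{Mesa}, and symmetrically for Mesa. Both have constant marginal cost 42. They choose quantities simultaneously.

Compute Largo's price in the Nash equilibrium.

Mine Largo's profit: π = x_{Largo}(236 − 3x_{Largo} − 2x_{Mesa}) − 42x_{Largo}.
∂π/∂x_{Largo} = 194 − 6x_{Largo} − 2x_{Mesa} = 0 ⇒ x_{Largo} = 97/3 − (1/3)x_{Mesa}.
The game is symmetric, so in equilibrium x_{Mesa} = x_{Largo}: the reaction function gives (4/3)x_{Largo} = 97/3, hence x_{Largo} = 24.25.
P_{Largo} = 236 − 3·24.25 − 2·24.25 = 114.75.

114.75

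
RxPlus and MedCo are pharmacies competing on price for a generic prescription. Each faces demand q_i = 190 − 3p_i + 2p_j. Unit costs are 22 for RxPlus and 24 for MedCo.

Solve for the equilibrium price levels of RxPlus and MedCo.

RxPlus's profit: π = (p_{RxPlus} − 22)(190 − 3p_{RxPlus} + 2p_{MedCo}).
∂π/∂p_{RxPlus} = 256 − 6p_{RxPlus} + 2p_{MedCo} = 0 ⇒ p_{RxPlus} = 128/3 + (1/3)p_{MedCo}.
Similarly p_{MedCo} = 131/3 + (1/3)p_{RxPlus}.
Substituting the second reaction function into the first: p_{RxPlus} = 128/3 + (1/3)(131/3 + (1/3)p_{RxPlus}), which gives (8/9)p_{RxPlus} = 515/9 ⇒ p_{RxPlus} = 64.375.
Then p_{MedCo} = 131/3 + (1/3)·64.375 = 65.125.

64.375, 65.125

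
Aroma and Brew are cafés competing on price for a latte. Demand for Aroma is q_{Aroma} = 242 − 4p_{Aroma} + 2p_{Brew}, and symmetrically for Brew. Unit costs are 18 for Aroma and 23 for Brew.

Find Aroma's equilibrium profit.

4900

Aroma's profit: π = (p_{Aroma} − 18)(242 − 4p_{Aroma} + 2p_{Brew}).
∂π/∂p_{Aroma} = 314 − 8p_{Aroma} + 2p_{Brew} = 0 ⇒ p_{Aroma} = 39.25 + 0.25p_{Brew}.
Similarly p_{Brew} = 41.75 + 0.25p_{Aroma}.
Plugging p_{Brew} into Aroma's best response: p_{Aroma} = 39.25 + 0.25(41.75 + 0.25p_{Aroma}) ⇒ 0.9375p_{Aroma} = 49.6875, so p_{Aroma} = 53.
Then p_{Brew} = 41.75 + 0.25·53 = 55.
q_{Aroma} = 242 − 4·53 + 2·55 = 140.
Profit = (53 − 18)·140 = 4900.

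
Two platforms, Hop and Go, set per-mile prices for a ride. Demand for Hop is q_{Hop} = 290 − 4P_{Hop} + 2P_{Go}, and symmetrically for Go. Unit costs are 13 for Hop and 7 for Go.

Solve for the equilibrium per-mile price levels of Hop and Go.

56.2, 53.8

Hop's profit: π = (P_{Hop} − 13)(290 − 4P_{Hop} + 2P_{Go}).
∂π/∂P_{Hop} = 342 − 8P_{Hop} + 2P_{Go} = 0 ⇒ P_{Hop} = 42.75 + 0.25P_{Go}.
Similarly P_{Go} = 39.75 + 0.25P_{Hop}.
Plugging P_{Go} into Hop's best response: P_{Hop} = 42.75 + 0.25(39.75 + 0.25P_{Hop}) ⇒ 0.9375P_{Hop} = 52.6875, so P_{Hop} = 56.2.
Then P_{Go} = 39.75 + 0.25·56.2 = 53.8.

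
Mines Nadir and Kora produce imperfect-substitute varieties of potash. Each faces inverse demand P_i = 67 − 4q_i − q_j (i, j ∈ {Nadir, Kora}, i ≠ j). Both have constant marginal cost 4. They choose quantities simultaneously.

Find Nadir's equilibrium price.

Mine Nadir's profit: π = q_{Nadir}(67 − 4q_{Nadir} − q_{Kora}) − 4q_{Nadir}.
∂π/∂q_{Nadir} = 63 − 8q_{Nadir} − q_{Kora} = 0 ⇒ q_{Nadir} = 7.875 − 0.125q_{Kora}.
Setting q_{Nadir} = q_{Kora} in the reaction function: q_{Nadir} = 7.875 − 0.125q_{Nadir}, so q_{Nadir} = 7.875 / 1.125 = 7.
P_{Nadir} = 67 − 4·7 − 7 = 32.

32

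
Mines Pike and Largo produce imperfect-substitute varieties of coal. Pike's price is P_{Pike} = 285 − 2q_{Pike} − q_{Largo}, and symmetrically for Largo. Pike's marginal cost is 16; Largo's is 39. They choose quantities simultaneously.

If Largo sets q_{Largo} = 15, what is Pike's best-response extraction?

63.5

Mine Pike's profit: π = q_{Pike}(285 − 2q_{Pike} − q_{Largo}) − 16q_{Pike}.
∂π/∂q_{Pike} = 269 − 4q_{Pike} − q_{Largo} = 0 ⇒ q_{Pike} = 67.25 − 0.25q_{Largo}.
At q_{Largo} = 15: q_{Pike} = 67.25 − 0.25·15 = 63.5.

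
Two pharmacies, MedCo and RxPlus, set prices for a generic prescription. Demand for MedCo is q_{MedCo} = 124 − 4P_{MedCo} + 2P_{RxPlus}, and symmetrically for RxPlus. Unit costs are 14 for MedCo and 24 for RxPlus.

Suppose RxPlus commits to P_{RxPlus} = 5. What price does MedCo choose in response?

MedCo's profit: π = (P_{MedCo} − 14)(124 − 4P_{MedCo} + 2P_{RxPlus}).
∂π/∂P_{MedCo} = 180 − 8P_{MedCo} + 2P_{RxPlus} = 0 ⇒ P_{MedCo} = 22.5 + 0.25P_{RxPlus}.
At P_{RxPlus} = 5: P_{MedCo} = 22.5 + 0.25·5 = 23.75.

23.75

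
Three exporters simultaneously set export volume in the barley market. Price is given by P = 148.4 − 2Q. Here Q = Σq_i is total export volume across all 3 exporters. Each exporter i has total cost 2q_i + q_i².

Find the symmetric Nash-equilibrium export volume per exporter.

A representative exporter's profit is π_i = q_i(148.4 − 2Q) − 2q_i − q_i², with Q = q_i + Σ_{j≠i} q_j.
First-order condition: 146.4 − 6q_i − 2Σ_{j≠i} q_j = 0.
In a symmetric equilibrium every exporter chooses the same q, so Σ_{j≠i} q_j = 2q. The condition becomes 146.4 − 10q = 0, giving q = 146.4/10 = 14.64.

14.64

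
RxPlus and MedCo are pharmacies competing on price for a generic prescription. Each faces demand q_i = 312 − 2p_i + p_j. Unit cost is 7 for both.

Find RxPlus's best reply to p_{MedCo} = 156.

120.5

RxPlus's profit: π = (p_{RxPlus} − 7)(312 − 2p_{RxPlus} + p_{MedCo}).
∂π/∂p_{RxPlus} = 326 − 4p_{RxPlus} + p_{MedCo} = 0 ⇒ p_{RxPlus} = 81.5 + 0.25p_{MedCo}.
At p_{MedCo} = 156: p_{RxPlus} = 81.5 + 0.25·156 = 120.5.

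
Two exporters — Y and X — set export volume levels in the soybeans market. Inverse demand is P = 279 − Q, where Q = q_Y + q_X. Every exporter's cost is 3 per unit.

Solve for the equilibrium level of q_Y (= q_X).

Exporter Y's profit: π = q_Y(279 − (q_Y + q_X)) − 3q_Y.
∂π/∂q_Y = 276 − 2q_Y − q_X = 0, so q_Y = 138 − 0.5q_X.
The game is symmetric, so in equilibrium q_X = q_Y: the reaction function gives 1.5q_Y = 138, hence q_Y = 92.

92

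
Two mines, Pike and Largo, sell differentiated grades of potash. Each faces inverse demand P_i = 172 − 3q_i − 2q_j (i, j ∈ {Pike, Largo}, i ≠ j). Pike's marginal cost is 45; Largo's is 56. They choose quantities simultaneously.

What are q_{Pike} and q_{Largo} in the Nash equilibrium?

16.5625, 13.8125

Mine Pike's profit: π = q_{Pike}(172 − 3q_{Pike} − 2q_{Largo}) − 45q_{Pike}.
∂π/∂q_{Pike} = 127 − 6q_{Pike} − 2q_{Largo} = 0 ⇒ q_{Pike} = 127/6 − (1/3)q_{Largo}.
Similarly q_{Largo} = 58/3 − (1/3)q_{Pike}.
Substituting the second reaction function into the first: q_{Pike} = 127/6 − (1/3)(58/3 − (1/3)q_{Pike}), which gives (8/9)q_{Pike} = 265/18 ⇒ q_{Pike} = 16.5625.
Then q_{Largo} = 58/3 − (1/3)·16.5625 = 13.8125.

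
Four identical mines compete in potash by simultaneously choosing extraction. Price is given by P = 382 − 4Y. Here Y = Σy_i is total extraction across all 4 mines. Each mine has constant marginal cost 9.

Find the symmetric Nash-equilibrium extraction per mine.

A representative mine's profit is π_i = y_i(382 − 4Y) − 9y_i, with Y = y_i + Σ_{j≠i} y_j.
First-order condition: 373 − 8y_i − 4Σ_{j≠i} y_j = 0.
Imposing symmetry (y_j = y for all j) turns Σ_{j≠i} y_j into 3y, so 373 = 20y and y = 18.65.

18.65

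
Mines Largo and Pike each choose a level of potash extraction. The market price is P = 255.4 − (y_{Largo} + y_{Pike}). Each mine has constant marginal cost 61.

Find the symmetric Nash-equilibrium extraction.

64.8

Mine Largo's profit: π = y_{Largo}(255.4 − (y_{Largo} + y_{Pike})) − 61y_{Largo}.
∂π/∂y_{Largo} = 194.4 − 2y_{Largo} − y_{Pike} = 0, so y_{Largo} = 97.2 − 0.5y_{Pike}.
The game is symmetric, so in equilibrium y_{Pike} = y_{Largo}: the reaction function gives 1.5y_{Largo} = 97.2, hence y_{Largo} = 64.8.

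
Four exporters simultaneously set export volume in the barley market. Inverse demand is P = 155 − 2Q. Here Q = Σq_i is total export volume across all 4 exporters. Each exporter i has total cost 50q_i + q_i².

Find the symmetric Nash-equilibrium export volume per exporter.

8.75

A representative exporter's profit is π_i = q_i(155 − 2Q) − 50q_i − q_i², with Q = q_i + Σ_{j≠i} q_j.
First-order condition: 105 − 6q_i − 2Σ_{j≠i} q_j = 0.
With identical exporters, set every q_j = q: then 105 − 6q − 6q = 0, i.e. q = 105/12 = 8.75.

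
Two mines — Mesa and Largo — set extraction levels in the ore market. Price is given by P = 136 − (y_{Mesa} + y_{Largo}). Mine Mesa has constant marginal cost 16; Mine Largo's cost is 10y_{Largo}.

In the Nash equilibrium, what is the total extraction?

82

Mine Mesa's profit: π = y_{Mesa}(136 − (y_{Mesa} + y_{Largo})) − 16y_{Mesa}.
∂π/∂y_{Mesa} = 120 − 2y_{Mesa} − y_{Largo} = 0, so y_{Mesa} = 60 − 0.5y_{Largo}.
By the same steps for Largo: y_{Largo} = 63 − 0.5y_{Mesa}.
Solving the two reaction functions simultaneously: (1 − (−0.5)(−0.5))y_{Mesa} = 60 − 0.5·63, so 0.75y_{Mesa} = 28.5 and y_{Mesa} = 38.
Then y_{Largo} = 63 − 0.5·38 = 44.
Total extraction: 38 + 44 = 82.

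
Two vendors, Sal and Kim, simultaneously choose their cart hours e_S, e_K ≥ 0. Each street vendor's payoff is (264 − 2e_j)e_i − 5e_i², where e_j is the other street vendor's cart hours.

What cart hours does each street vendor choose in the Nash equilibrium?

22

Sal's payoff is (264 − 2e_K)e_S − 5e_S².
∂π/∂e_S = 264 − 2e_K − 10e_S = 0, so e_S = 26.4 − 0.2e_K.
Setting e_S = e_K in the reaction function: e_S = 26.4 − 0.2e_S, so e_S = 26.4 / 1.2 = 22.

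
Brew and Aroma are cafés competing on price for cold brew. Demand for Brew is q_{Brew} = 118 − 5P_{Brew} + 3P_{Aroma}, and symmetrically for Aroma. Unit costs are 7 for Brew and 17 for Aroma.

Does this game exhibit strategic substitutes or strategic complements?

Brew's profit: π = (P_{Brew} − 7)(118 − 5P_{Brew} + 3P_{Aroma}).
∂π/∂P_{Brew} = 153 − 10P_{Brew} + 3P_{Aroma} = 0 ⇒ P_{Brew} = 15.3 + 0.3P_{Aroma}.
The best-response slope dP_{Brew}/dP_{Aroma} = 0.3 > 0: the reaction function is upward-sloping, so the choices are strategic complements.

strategic complements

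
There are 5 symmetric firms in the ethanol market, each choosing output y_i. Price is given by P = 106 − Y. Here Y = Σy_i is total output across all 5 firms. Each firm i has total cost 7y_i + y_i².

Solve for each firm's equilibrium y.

A representative firm's profit is π_i = y_i(106 − Y) − 7y_i − y_i², with Y = y_i + Σ_{j≠i} y_j.
First-order condition: 99 − 4y_i − Σ_{j≠i} y_j = 0.
With identical firms, set every y_j = y: then 99 − 4y − 4y = 0, i.e. y = 99/8 = 12.375.

12.375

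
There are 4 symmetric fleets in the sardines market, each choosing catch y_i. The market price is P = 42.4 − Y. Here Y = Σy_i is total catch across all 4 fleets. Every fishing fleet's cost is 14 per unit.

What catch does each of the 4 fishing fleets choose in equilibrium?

A representative fishing fleet's profit is π_i = y_i(42.4 − Y) − 14y_i, with Y = y_i + Σ_{j≠i} y_j.
First-order condition: 28.4 − 2y_i − Σ_{j≠i} y_j = 0.
With identical fishing fleets, set every y_j = y: then 28.4 − 2y − 3y = 0, i.e. y = 28.4/5 = 5.68.

5.68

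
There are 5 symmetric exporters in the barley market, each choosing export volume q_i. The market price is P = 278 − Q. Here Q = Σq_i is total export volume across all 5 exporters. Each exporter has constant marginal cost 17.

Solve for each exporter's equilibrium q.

A representative exporter's profit is π_i = q_i(278 − Q) − 17q_i, with Q = q_i + Σ_{j≠i} q_j.
First-order condition: 261 − 2q_i − Σ_{j≠i} q_j = 0.
With identical exporters, set every q_j = q: then 261 − 2q − 4q = 0, i.e. q = 261/6 = 43.5.

43.5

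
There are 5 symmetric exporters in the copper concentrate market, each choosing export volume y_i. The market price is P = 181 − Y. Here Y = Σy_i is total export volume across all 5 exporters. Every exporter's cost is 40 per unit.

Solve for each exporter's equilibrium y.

A representative exporter's profit is π_i = y_i(181 − Y) − 40y_i, with Y = y_i + Σ_{j≠i} y_j.
First-order condition: 141 − 2y_i − Σ_{j≠i} y_j = 0.
Imposing symmetry (y_j = y for all j) turns Σ_{j≠i} y_j into 4y, so 141 = 6y and y = 23.5.

23.5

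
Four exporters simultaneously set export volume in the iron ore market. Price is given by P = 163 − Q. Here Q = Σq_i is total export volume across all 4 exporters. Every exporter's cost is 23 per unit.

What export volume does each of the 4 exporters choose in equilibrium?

A representative exporter's profit is π_i = q_i(163 − Q) − 23q_i, with Q = q_i + Σ_{j≠i} q_j.
First-order condition: 140 − 2q_i − Σ_{j≠i} q_j = 0.
In a symmetric equilibrium every exporter chooses the same q, so Σ_{j≠i} q_j = 3q. The condition becomes 140 − 5q = 0, giving q = 140/5 = 28.

28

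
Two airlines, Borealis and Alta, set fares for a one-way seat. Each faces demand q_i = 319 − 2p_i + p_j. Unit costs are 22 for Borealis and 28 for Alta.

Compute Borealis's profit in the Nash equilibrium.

Borealis's profit: π = (p_{Borealis} − 22)(319 − 2p_{Borealis} + p_{Alta}).
∂π/∂p_{Borealis} = 363 − 4p_{Borealis} + p_{Alta} = 0 ⇒ p_{Borealis} = 90.75 + 0.25p_{Alta}.
Similarly p_{Alta} = 93.75 + 0.25p_{Borealis}.
Solving the two reaction functions simultaneously: (1 − (0.25)(0.25))p_{Borealis} = 90.75 + 0.25·93.75, so 0.9375p_{Borealis} = 114.1875 and p_{Borealis} = 121.8.
Then p_{Alta} = 93.75 + 0.25·121.8 = 124.2.
q_{Borealis} = 319 − 2·121.8 + 124.2 = 199.6.
Profit = (121.8 − 22)·199.6 = 19920.08.

19920.08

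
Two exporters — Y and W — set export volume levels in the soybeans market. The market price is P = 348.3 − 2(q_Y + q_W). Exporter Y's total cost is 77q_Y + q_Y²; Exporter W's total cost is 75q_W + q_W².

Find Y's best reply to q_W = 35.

Exporter Y's profit: π = q_Y(348.3 − 2(q_Y + q_W)) − 77q_Y − q_Y².
∂π/∂q_Y = 271.3 − 6q_Y − 2q_W = 0, so q_Y = 2713/60 − (1/3)q_W.
At q_W = 35: q_Y = 2713/60 − (1/3)·35 = 33.55.

33.55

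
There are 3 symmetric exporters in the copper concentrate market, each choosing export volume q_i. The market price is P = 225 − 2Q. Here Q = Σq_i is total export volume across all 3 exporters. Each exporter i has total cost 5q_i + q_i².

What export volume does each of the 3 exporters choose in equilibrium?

22

A representative exporter's profit is π_i = q_i(225 − 2Q) − 5q_i − q_i², with Q = q_i + Σ_{j≠i} q_j.
First-order condition: 220 − 6q_i − 2Σ_{j≠i} q_j = 0.
In a symmetric equilibrium every exporter chooses the same q, so Σ_{j≠i} q_j = 2q. The condition becomes 220 − 10q = 0, giving q = 220/10 = 22.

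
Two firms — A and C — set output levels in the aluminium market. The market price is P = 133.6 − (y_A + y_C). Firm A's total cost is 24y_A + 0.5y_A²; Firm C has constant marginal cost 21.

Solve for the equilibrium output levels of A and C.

21.32, 45.64

Firm A's profit: π = y_A(133.6 − (y_A + y_C)) − 24y_A − 0.5y_A².
∂π/∂y_A = 109.6 − 3y_A − y_C = 0, so y_A = 548/15 − (1/3)y_C.
For C: ∂π/∂y_C = 112.6 − 2y_C − y_A = 0 ⇒ y_C = 56.3 − 0.5y_A.
Substituting the second reaction function into the first: y_A = 548/15 − (1/3)(56.3 − 0.5y_A), which gives (5/6)y_A = 533/30 ⇒ y_A = 21.32.
Then y_C = 56.3 − 0.5·21.32 = 45.64.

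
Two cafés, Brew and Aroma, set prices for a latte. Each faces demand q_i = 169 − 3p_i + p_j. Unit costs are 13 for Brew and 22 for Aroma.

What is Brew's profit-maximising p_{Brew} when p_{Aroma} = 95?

Brew's profit: π = (p_{Brew} − 13)(169 − 3p_{Brew} + p_{Aroma}).
∂π/∂p_{Brew} = 208 − 6p_{Brew} + p_{Aroma} = 0 ⇒ p_{Brew} = 104/3 + (1/6)p_{Aroma}.
At p_{Aroma} = 95: p_{Brew} = 104/3 + (1/6)·95 = 50.5.

50.5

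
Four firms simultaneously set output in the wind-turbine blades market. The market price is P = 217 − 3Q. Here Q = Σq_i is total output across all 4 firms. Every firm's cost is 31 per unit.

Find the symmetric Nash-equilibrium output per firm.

12.4

A representative firm's profit is π_i = q_i(217 − 3Q) − 31q_i, with Q = q_i + Σ_{j≠i} q_j.
First-order condition: 186 − 6q_i − 3Σ_{j≠i} q_j = 0.
Imposing symmetry (q_j = q for all j) turns Σ_{j≠i} q_j into 3q, so 186 = 15q and q = 12.4.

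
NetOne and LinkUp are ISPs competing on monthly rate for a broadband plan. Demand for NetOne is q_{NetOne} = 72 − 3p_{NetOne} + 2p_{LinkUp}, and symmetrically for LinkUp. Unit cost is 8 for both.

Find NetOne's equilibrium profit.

768

NetOne's profit: π = (p_{NetOne} − 8)(72 − 3p_{NetOne} + 2p_{LinkUp}).
∂π/∂p_{NetOne} = 96 − 6p_{NetOne} + 2p_{LinkUp} = 0 ⇒ p_{NetOne} = 16 + (1/3)p_{LinkUp}.
By symmetry p_{LinkUp} = p_{NetOne}; substituting into the reaction function, (2/3)p_{NetOne} = 16 and p_{NetOne} = 24.
q_{NetOne} = 72 − 3·24 + 2·24 = 48.
Profit = (24 − 8)·48 = 768.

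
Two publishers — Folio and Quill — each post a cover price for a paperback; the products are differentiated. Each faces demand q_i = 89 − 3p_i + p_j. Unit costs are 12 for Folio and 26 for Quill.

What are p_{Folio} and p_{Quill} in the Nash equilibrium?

26.2, 32.2

Folio's profit: π = (p_{Folio} − 12)(89 − 3p_{Folio} + p_{Quill}).
∂π/∂p_{Folio} = 125 − 6p_{Folio} + p_{Quill} = 0 ⇒ p_{Folio} = 125/6 + (1/6)p_{Quill}.
Similarly p_{Quill} = 167/6 + (1/6)p_{Folio}.
Solving the two reaction functions simultaneously: (1 − (1/6)(1/6))p_{Folio} = 125/6 + (1/6)·(167/6), so (35/36)p_{Folio} = 917/36 and p_{Folio} = 26.2.
Then p_{Quill} = 167/6 + (1/6)·26.2 = 32.2.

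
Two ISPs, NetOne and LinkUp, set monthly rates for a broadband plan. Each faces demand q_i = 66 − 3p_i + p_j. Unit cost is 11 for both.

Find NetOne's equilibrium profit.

NetOne's profit: π = (p_{NetOne} − 11)(66 − 3p_{NetOne} + p_{LinkUp}).
∂π/∂p_{NetOne} = 99 − 6p_{NetOne} + p_{LinkUp} = 0 ⇒ p_{NetOne} = 16.5 + (1/6)p_{LinkUp}.
Setting p_{NetOne} = p_{LinkUp} in the reaction function: p_{NetOne} = 16.5 + (1/6)p_{NetOne}, so p_{NetOne} = 16.5 / (5/6) = 19.8.
q_{NetOne} = 66 − 3·19.8 + 19.8 = 26.4.
Profit = (19.8 − 11)·26.4 = 232.32.

232.32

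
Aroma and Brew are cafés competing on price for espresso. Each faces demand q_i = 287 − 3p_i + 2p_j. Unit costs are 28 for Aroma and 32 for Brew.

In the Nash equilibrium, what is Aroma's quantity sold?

Aroma's profit: π = (p_{Aroma} − 28)(287 − 3p_{Aroma} + 2p_{Brew}).
∂π/∂p_{Aroma} = 371 − 6p_{Aroma} + 2p_{Brew} = 0 ⇒ p_{Aroma} = 371/6 + (1/3)p_{Brew}.
Similarly p_{Brew} = 383/6 + (1/3)p_{Aroma}.
Solving the two reaction functions simultaneously: (1 − (1/3)(1/3))p_{Aroma} = 371/6 + (1/3)·(383/6), so (8/9)p_{Aroma} = 748/9 and p_{Aroma} = 93.5.
Then p_{Brew} = 383/6 + (1/3)·93.5 = 95.
q_{Aroma} = 287 − 3·93.5 + 2·95 = 196.5.

196.5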